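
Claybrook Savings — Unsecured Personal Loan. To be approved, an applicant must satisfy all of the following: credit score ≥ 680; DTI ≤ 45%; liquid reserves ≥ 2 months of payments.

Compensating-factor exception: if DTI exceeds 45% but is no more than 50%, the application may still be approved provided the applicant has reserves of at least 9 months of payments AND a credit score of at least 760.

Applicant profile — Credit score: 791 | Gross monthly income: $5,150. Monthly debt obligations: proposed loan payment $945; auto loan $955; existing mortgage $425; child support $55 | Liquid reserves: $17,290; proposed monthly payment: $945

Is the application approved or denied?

Credit score 791 ≥ 680 (meets base)
Total debts = (945 + 955 + 425 + 55) = 2,380. DTI = 2,380/5,150 = 46.2% > 45% — standard DTI limit exceeded.
Reserves: 17,290 ÷ 945 = 18.3 months (meets 2-month minimum)
DTI 46.2% is within the 45%–50% exception band; checking compensating factors.
Reserves 18.3 ≥ 9 months; credit score 791 ≥ 760.
Both compensating conditions met → exception applies.

Approved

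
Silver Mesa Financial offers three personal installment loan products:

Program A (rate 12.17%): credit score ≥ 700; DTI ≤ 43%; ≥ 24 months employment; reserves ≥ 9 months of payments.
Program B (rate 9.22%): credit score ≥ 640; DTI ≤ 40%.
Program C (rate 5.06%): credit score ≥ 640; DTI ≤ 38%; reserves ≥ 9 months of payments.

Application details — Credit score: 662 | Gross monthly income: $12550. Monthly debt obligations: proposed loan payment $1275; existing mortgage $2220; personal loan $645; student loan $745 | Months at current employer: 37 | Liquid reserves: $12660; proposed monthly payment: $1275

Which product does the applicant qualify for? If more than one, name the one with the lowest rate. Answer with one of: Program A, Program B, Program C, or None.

Program B

Total debts = (1,275 + 2,220 + 645 + 745) = 4,885; DTI = 4,885/12,550 = 38.9%.
Reserves = 12,660/1,275 = 9.9 months.
Program A: score 662 < 700; DTI 38.9% ≤ 43%; employment 37 ≥ 24 mo; reserves 9.9 ≥ 9 mo → does not qualify.
Program B: score 662 ≥ 640; DTI 38.9% ≤ 40% → qualifies.
Program C: score 662 ≥ 640; DTI 38.9% > 38%; reserves 9.9 ≥ 9 mo → does not qualify.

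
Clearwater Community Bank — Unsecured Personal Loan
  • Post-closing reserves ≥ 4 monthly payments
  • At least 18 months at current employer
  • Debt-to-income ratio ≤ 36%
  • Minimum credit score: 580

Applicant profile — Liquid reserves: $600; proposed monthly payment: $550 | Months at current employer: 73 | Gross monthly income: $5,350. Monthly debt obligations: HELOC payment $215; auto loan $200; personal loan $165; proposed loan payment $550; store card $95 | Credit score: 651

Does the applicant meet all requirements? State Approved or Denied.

Liquid reserves cover 600/550 = 1.1 months — < 4 required
Employment 73 ≥ 18 months
Total monthly debts = (215 + 200 + 165 + 550 + 95) = 1,225. Debt-to-income = 1,225/5,350 = 22.9% — meets 36% limit
Credit score 651 ≥ 580 (meets)
Fails on reserves.

Denied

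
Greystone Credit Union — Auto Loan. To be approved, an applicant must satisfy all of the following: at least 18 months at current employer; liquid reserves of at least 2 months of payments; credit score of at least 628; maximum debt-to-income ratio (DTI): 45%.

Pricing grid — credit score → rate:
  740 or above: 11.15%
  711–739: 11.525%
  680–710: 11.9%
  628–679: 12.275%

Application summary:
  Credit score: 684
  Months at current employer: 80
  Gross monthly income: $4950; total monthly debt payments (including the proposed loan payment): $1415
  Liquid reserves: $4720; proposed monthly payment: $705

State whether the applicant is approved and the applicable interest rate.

Approved at 11.9%

Credit score 684 ≥ 628 (meets minimum)
Reserves: 4,720 ÷ 705 = 6.7 months (meets 2-month minimum)
Employment 80 ≥ 18 months
DTI: 1,415 ÷ 4,950 = 28.6%, within the 45% cap
All requirements met. Score 684 falls in the 680–710 tier → 11.9%.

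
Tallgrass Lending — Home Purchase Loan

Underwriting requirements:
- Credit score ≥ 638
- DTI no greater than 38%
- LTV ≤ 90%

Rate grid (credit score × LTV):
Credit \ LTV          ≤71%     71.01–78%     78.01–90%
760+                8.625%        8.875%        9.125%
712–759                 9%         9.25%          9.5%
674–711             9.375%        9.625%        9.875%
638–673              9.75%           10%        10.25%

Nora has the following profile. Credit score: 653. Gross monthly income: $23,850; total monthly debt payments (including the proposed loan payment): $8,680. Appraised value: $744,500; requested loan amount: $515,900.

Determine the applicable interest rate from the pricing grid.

9.75%

Credit score 653 ≥ 638; DTI = 8,680/23,850 = 36.4% ≤ 38%
Loan-to-value = 515,900/744,500 = 69.3% — pass (90% max)
Score 653 is in the 638–673 band; LTV 69.3% is in the ≤71% band → 9.75%.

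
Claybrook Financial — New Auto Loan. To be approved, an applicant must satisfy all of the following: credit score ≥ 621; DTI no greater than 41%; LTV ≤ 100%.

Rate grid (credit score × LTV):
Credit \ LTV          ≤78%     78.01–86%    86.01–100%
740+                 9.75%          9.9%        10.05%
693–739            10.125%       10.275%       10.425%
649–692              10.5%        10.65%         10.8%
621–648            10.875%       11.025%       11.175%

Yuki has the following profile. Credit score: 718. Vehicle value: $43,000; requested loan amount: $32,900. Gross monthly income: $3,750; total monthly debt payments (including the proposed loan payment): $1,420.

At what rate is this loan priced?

Credit score 718 ≥ 621; Debt-to-income = 1,420/3,750 = 37.9% — meets 41% limit
Loan-to-value = 32,900/43,000 = 76.5% — pass (100% max)
Credit 718 → row 693–739; LTV 76.5% → column ≤78%. Grid cell → 10.125%.

10.125%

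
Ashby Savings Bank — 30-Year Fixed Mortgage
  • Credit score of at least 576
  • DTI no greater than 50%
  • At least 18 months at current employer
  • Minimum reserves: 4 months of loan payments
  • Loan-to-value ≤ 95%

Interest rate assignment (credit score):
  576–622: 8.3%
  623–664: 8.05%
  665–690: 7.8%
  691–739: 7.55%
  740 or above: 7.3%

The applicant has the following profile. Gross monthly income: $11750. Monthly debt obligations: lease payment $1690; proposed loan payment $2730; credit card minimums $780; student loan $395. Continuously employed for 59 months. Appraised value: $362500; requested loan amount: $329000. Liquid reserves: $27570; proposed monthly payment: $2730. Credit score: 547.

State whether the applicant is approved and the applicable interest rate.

Denied

Credit score 547 < 576 (below minimum)
Total monthly debts = (1,690 + 2,730 + 780 + 395) = 5,595. Debt-to-income = 5,595/11,750 = 47.6% — meets 50% limit
LTV = 329,000/362,500 = 90.8% ≤ 95%
Liquid reserves cover 27,570/2,730 = 10.1 months — ≥ 4 required
Employment 59 ≥ 18 months
Not all requirements met → denied.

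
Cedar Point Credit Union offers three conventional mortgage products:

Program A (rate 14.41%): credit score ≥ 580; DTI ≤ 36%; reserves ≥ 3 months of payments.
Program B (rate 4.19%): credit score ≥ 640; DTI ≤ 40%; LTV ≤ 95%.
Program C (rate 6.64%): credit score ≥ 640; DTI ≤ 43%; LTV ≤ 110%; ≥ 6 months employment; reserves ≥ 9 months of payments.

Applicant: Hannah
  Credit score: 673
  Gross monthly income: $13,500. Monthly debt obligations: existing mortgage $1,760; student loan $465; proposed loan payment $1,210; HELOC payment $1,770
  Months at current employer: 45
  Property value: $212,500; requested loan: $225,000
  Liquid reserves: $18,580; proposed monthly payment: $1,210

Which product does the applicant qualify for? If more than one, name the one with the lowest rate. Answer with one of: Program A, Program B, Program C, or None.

Program C

Total debts = (1,760 + 465 + 1,210 + 1,770) = 5,205; DTI = 5,205/13,500 = 38.6%.
LTV = 225,000/212,500 = 105.9%.
Reserves = 18,580/1,210 = 15.4 months.
Program A: score 673 ≥ 580; DTI 38.6% > 36%; reserves 15.4 ≥ 3 mo → does not qualify.
Program B: score 673 ≥ 640; DTI 38.6% ≤ 40%; LTV 105.9% > 95% → does not qualify.
Program C: score 673 ≥ 640; DTI 38.6% ≤ 43%; LTV 105.9% ≤ 110%; employment 45 ≥ 6 mo; reserves 15.4 ≥ 9 mo → qualifies.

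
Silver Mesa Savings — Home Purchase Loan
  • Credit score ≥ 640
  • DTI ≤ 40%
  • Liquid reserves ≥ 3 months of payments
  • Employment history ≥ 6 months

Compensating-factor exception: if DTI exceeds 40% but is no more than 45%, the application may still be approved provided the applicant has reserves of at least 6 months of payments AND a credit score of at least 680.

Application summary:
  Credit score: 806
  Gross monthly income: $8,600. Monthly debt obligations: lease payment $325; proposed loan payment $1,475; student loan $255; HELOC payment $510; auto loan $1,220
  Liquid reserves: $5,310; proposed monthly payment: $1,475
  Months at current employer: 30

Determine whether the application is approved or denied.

Denied

Credit score 806 ≥ 640 (meets base)
Total debts = (325 + 1,475 + 255 + 510 + 1,220) = 3,785. DTI = 3,785/8,600 = 44% > 40% — standard DTI limit exceeded.
Liquid reserves cover 5,310/1,475 = 3.6 months — ≥ 3 required
Employment 30 ≥ 6 months
DTI 44% is within the 40%–45% exception band; checking compensating factors.
Override check — reserves: 3.6 mo (short of 6); score: 806 (ok).
Compensating-factor requirement not fully met.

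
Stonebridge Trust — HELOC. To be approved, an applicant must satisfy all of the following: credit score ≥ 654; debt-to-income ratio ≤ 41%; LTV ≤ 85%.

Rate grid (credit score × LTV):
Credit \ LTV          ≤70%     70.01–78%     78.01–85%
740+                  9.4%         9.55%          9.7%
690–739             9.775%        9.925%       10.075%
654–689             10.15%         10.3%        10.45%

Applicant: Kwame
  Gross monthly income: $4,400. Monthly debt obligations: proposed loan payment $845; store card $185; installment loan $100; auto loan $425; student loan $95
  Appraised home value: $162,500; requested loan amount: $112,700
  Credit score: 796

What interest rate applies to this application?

Credit score 796 ≥ 654; Total monthly debts = (845 + 185 + 100 + 425 + 95) = 1,650. DTI = 1,650/4,400 = 37.5% ≤ 41%
LTV: 112,700 ÷ 162,500 = 69.4%, within 85% cap
Credit 796 → row 740+; LTV 69.4% → column ≤70%. Grid cell → 9.4%.

9.4%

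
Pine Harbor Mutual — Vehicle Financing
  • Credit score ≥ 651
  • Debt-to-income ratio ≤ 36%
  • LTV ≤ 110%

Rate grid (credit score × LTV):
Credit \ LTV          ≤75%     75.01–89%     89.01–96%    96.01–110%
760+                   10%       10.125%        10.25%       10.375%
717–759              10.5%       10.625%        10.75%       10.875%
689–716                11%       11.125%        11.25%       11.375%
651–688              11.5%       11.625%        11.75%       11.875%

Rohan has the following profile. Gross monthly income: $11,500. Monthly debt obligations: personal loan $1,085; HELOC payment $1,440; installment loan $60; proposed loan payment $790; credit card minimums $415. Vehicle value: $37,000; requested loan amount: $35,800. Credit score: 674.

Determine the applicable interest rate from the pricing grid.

Credit score 674 ≥ 651; Total monthly debts = (1,085 + 1,440 + 60 + 790 + 415) = 3,790. Debt-to-income = 3,790/11,500 = 33% — meets 36% limit
LTV: 35,800 ÷ 37,000 = 96.8%, within 110% cap
Score 674 is in the 651–688 band; LTV 96.8% is in the 96.01–110% band → 11.875%.

11.875%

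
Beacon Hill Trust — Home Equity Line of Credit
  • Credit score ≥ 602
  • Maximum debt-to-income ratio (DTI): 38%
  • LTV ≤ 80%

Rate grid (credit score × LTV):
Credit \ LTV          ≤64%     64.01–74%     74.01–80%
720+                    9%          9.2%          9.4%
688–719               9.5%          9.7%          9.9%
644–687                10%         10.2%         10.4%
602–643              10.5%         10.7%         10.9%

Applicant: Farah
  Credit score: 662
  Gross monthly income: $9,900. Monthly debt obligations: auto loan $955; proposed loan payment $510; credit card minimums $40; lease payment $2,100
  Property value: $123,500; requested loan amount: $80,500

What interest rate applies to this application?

10.2%

Credit score 662 ≥ 602; Total monthly debts = (955 + 510 + 40 + 2,100) = 3,605. DTI = 3,605/9,900 = 36.4% ≤ 38%
LTV: 80,500 ÷ 123,500 = 65.2%, within 80% cap
Credit 662 → row 644–687; LTV 65.2% → column 64.01–74%. Grid cell → 10.2%.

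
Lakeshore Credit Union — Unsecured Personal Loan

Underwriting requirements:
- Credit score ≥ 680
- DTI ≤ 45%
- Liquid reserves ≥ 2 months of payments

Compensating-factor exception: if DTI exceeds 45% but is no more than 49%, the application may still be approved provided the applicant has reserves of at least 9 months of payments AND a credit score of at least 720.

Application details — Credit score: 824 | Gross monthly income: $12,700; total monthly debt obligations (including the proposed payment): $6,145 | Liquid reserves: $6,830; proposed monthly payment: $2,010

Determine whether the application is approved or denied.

Credit score 824 ≥ 680 (meets base)
DTI: 6,145 ÷ 12,700 = 48.4%, over the 45% base limit.
Liquid reserves cover 6,830/2,010 = 3.4 months — ≥ 2 required
DTI 48.4% is within the 45%–49% exception band; checking compensating factors.
Override check — reserves: 3.4 mo (short of 9); score: 824 (ok).
Override conditions not both satisfied; exception does not apply.

Denied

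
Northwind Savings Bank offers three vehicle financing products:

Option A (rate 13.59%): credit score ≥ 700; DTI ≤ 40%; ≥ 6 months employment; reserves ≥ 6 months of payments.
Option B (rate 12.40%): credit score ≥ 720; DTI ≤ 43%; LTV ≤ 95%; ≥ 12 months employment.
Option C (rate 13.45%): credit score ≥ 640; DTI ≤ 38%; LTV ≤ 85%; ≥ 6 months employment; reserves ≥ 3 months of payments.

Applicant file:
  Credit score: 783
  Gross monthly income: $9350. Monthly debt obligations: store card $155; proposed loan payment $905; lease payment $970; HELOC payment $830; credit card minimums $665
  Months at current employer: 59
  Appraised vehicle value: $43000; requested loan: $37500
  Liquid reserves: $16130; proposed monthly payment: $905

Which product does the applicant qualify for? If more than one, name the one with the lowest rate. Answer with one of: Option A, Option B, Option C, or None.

Option B

Total debts = (155 + 905 + 970 + 830 + 665) = 3,525; DTI = 3,525/9,350 = 37.7%.
LTV = 37,500/43,000 = 87.2%.
Reserves = 16,130/905 = 17.8 months.
Option A: score 783 ≥ 700; DTI 37.7% ≤ 40%; employment 59 ≥ 6 mo; reserves 17.8 ≥ 6 mo → qualifies.
Option B: score 783 ≥ 720; DTI 37.7% ≤ 43%; LTV 87.2% ≤ 95%; employment 59 ≥ 12 mo → qualifies.
Option C: score 783 ≥ 640; DTI 37.7% ≤ 38%; LTV 87.2% > 85%; employment 59 ≥ 6 mo; reserves 17.8 ≥ 3 mo → does not qualify.
Qualifying: Option A, Option B. Lowest rate is 12.40% → Option B.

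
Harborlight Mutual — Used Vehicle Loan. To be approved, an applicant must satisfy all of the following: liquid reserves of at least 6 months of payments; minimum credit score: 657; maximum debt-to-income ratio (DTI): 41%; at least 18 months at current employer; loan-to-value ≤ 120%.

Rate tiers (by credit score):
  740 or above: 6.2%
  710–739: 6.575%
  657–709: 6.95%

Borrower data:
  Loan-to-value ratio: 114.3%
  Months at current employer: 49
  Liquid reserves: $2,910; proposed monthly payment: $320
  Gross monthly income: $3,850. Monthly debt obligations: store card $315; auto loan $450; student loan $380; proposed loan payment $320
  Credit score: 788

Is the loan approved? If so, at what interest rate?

Approved at 6.2%

Credit score 788 ≥ 657 (meets minimum)
LTV 114.3% — within 120%
Total monthly debts = (315 + 450 + 380 + 320) = 1,465. DTI: 1,465 ÷ 3,850 = 38.1%, within the 41% cap
Liquid reserves cover 2,910/320 = 9.1 months — ≥ 6 required
Employment 49 ≥ 18 months
All requirements met. Score 788 falls in the 740 or above tier → 6.2%.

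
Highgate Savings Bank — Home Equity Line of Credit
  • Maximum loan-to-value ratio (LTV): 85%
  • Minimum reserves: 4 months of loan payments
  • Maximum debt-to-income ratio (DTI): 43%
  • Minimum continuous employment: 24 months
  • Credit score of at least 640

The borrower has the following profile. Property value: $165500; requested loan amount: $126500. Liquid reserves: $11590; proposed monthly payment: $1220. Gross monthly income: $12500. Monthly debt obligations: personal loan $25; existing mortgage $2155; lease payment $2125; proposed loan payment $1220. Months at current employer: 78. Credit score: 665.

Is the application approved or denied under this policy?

LTV = 126,500/165,500 = 76.4% ≤ 85%
Liquid reserves cover 11,590/1,220 = 9.5 months — ≥ 4 required
Total monthly debts = (25 + 2,155 + 2,125 + 1,220) = 5,525. DTI = 5,525/12,500 = 44.2% > 43%
Employment 78 ≥ 24 months
Credit score 665 ≥ 640 (meets)
Fails on DTI.

Denied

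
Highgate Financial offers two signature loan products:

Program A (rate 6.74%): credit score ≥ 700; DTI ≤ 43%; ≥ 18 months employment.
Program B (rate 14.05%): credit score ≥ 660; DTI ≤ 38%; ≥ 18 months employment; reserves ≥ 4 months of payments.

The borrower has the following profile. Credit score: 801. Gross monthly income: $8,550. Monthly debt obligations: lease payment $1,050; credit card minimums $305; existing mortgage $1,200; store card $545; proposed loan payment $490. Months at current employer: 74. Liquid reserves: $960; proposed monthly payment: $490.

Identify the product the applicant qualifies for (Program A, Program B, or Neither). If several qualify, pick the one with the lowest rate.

Total debts = (1,050 + 305 + 1,200 + 545 + 490) = 3,590; DTI = 3,590/8,550 = 42%.
Reserves = 960/490 = 2.0 months.
Program A: score 801 ≥ 700; DTI 42% ≤ 43%; employment 74 ≥ 18 mo → qualifies.
Program B: score 801 ≥ 660; DTI 42% > 38%; employment 74 ≥ 18 mo; reserves 2.0 < 4 mo → does not qualify.

Program A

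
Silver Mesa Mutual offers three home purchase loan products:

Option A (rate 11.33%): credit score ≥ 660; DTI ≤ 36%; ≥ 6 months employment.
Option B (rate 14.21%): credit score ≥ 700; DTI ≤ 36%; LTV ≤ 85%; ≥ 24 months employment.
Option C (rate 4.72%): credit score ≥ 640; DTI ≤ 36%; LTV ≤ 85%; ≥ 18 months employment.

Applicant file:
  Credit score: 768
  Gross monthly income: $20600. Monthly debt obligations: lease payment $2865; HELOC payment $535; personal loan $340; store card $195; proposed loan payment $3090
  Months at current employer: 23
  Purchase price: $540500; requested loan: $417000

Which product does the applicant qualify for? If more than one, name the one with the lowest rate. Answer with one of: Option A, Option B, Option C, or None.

Total debts = (2,865 + 535 + 340 + 195 + 3,090) = 7,025; DTI = 7,025/20,600 = 34.1%.
LTV = 417,000/540,500 = 77.2%.
Option A: score 768 ≥ 660; DTI 34.1% ≤ 36%; employment 23 ≥ 6 mo → qualifies.
Option B: score 768 ≥ 700; DTI 34.1% ≤ 36%; LTV 77.2% ≤ 85%; employment 23 < 24 mo → does not qualify.
Option C: score 768 ≥ 640; DTI 34.1% ≤ 36%; LTV 77.2% ≤ 85%; employment 23 ≥ 18 mo → qualifies.
Qualifying: Option A, Option C. Lowest rate is 4.72% → Option C.

Option C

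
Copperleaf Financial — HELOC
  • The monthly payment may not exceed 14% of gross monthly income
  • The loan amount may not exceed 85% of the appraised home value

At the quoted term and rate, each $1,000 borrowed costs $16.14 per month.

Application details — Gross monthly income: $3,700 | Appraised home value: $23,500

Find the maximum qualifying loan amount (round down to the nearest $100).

$19,900

Payment cap: 14% × $3,700 = $518/month.
At $16.14 per $1,000, that supports 518/16.14 × 1,000 ≈ $32,094 → $32,000.
LTV cap: 85% × $23,500 = $19,975 → $19,900.
Binding constraint: loan-to-value.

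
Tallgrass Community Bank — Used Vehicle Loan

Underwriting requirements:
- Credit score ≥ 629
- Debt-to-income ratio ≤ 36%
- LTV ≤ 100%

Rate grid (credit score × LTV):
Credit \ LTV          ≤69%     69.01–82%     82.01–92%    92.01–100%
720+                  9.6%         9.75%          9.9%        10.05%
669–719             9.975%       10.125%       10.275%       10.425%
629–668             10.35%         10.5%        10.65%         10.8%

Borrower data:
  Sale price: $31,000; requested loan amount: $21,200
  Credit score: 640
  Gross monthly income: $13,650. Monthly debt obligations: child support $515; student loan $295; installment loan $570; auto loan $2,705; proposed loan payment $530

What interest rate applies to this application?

Credit score 640 ≥ 629; Total monthly debts = (515 + 295 + 570 + 2,705 + 530) = 4,615. Debt-to-income = 4,615/13,650 = 33.8% — meets 36% limit
LTV = 21,200/31,000 = 68.4% ≤ 100%
Credit 640 → row 629–668; LTV 68.4% → column ≤69%. Grid cell → 10.35%.

10.35%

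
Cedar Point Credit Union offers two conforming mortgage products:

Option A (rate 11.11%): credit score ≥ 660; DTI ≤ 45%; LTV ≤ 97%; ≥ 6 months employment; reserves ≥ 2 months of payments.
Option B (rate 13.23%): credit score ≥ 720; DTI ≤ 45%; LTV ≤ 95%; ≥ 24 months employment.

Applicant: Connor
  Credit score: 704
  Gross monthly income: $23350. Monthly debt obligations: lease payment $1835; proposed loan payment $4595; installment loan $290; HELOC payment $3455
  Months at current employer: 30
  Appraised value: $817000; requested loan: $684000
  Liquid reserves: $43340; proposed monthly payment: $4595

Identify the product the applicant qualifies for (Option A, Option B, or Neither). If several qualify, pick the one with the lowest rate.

Total debts = (1,835 + 4,595 + 290 + 3,455) = 10,175; DTI = 10,175/23,350 = 43.6%.
LTV = 684,000/817,000 = 83.7%.
Reserves = 43,340/4,595 = 9.4 months.
Option A: score 704 ≥ 660; DTI 43.6% ≤ 45%; LTV 83.7% ≤ 97%; employment 30 ≥ 6 mo; reserves 9.4 ≥ 2 mo → qualifies.
Option B: score 704 < 720; DTI 43.6% ≤ 45%; LTV 83.7% ≤ 95%; employment 30 ≥ 24 mo → does not qualify.

Option A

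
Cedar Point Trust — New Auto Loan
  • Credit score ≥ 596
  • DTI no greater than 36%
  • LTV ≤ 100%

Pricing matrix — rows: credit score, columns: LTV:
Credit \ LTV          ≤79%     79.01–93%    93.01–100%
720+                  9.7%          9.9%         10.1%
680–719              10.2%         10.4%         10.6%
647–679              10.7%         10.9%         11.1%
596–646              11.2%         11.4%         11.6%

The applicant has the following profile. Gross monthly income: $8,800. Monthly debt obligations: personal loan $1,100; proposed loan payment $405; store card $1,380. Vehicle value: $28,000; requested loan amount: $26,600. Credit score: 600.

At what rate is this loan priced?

Credit score 600 ≥ 596; Total monthly debts = (1,100 + 405 + 1,380) = 2,885. DTI = 2,885/8,800 = 32.8% ≤ 36%
LTV: 26,600 ÷ 28,000 = 95%, within 100% cap
Credit 600 → row 596–646; LTV 95% → column 93.01–100%. Grid cell → 11.6%.

11.6%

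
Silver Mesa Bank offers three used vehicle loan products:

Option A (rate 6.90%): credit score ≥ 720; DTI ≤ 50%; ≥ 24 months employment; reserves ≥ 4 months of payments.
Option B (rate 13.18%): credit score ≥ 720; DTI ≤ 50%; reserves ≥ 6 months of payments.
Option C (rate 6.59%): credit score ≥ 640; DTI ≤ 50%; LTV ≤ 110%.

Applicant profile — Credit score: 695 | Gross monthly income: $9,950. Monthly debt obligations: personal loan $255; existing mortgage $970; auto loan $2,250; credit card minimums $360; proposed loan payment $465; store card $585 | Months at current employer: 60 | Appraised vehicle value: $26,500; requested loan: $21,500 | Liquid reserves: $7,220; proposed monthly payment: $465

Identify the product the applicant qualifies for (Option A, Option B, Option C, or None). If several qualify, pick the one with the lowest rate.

Option C

Total debts = (255 + 970 + 2,250 + 360 + 465 + 585) = 4,885; DTI = 4,885/9,950 = 49.1%.
LTV = 21,500/26,500 = 81.1%.
Reserves = 7,220/465 = 15.5 months.
Option A: score 695 < 720; DTI 49.1% ≤ 50%; employment 60 ≥ 24 mo; reserves 15.5 ≥ 4 mo → does not qualify.
Option B: score 695 < 720; DTI 49.1% ≤ 50%; reserves 15.5 ≥ 6 mo → does not qualify.
Option C: score 695 ≥ 640; DTI 49.1% ≤ 50%; LTV 81.1% ≤ 110% → qualifies.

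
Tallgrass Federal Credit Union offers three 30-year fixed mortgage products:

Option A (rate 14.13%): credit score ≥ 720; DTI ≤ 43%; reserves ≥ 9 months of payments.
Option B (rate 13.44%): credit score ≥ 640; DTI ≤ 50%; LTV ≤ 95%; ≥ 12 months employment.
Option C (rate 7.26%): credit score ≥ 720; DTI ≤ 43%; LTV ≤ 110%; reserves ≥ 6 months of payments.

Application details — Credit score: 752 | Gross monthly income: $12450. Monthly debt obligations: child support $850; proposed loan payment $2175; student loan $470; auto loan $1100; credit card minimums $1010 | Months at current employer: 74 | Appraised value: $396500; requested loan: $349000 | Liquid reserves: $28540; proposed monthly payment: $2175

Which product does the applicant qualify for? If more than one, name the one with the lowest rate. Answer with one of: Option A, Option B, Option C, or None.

Total debts = (850 + 2,175 + 470 + 1,100 + 1,010) = 5,605; DTI = 5,605/12,450 = 45%.
LTV = 349,000/396,500 = 88%.
Reserves = 28,540/2,175 = 13.1 months.
Option A: score 752 ≥ 720; DTI 45% > 43%; reserves 13.1 ≥ 9 mo → does not qualify.
Option B: score 752 ≥ 640; DTI 45% ≤ 50%; LTV 88% ≤ 95%; employment 74 ≥ 12 mo → qualifies.
Option C: score 752 ≥ 720; DTI 45% > 43%; LTV 88% ≤ 110%; reserves 13.1 ≥ 6 mo → does not qualify.

Option B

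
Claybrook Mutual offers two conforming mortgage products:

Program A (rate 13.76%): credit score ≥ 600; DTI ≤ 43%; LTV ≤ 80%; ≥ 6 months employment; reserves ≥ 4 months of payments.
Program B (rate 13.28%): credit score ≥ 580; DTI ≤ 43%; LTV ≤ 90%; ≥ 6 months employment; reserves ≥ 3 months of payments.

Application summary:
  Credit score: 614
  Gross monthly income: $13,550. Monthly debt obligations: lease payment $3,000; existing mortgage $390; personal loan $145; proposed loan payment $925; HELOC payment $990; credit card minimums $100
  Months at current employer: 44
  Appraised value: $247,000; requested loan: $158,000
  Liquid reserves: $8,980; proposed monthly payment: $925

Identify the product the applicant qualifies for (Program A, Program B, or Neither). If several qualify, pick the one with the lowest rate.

Program B

Total debts = (3,000 + 390 + 145 + 925 + 990 + 100) = 5,550; DTI = 5,550/13,550 = 41%.
LTV = 158,000/247,000 = 64%.
Reserves = 8,980/925 = 9.7 months.
Program A: score 614 ≥ 600; DTI 41% ≤ 43%; LTV 64% ≤ 80%; employment 44 ≥ 6 mo; reserves 9.7 ≥ 4 mo → qualifies.
Program B: score 614 ≥ 580; DTI 41% ≤ 43%; LTV 64% ≤ 90%; employment 44 ≥ 6 mo; reserves 9.7 ≥ 3 mo → qualifies.
Qualifying: Program A, Program B. Lowest rate is 13.28% → Program B.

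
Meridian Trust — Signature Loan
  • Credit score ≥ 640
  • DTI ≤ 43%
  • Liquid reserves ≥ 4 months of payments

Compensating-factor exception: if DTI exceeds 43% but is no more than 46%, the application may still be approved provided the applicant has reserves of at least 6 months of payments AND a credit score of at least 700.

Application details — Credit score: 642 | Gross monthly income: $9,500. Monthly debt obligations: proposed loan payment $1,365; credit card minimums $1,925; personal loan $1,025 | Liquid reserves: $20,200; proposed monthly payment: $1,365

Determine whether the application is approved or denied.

Denied

Credit score 642 ≥ 640 (meets base)
Total debts = (1,365 + 1,925 + 1,025) = 4,315. DTI = 4,315/9,500 = 45.4% > 43% — standard DTI limit exceeded.
Reserves: 20,200 ÷ 1,365 = 14.8 months (meets 4-month minimum)
DTI 45.4% is within the 43%–46% exception band; checking compensating factors.
Override check — reserves: 14.8 mo (ok); score: 642 (below 700).
Compensating-factor requirement not fully met.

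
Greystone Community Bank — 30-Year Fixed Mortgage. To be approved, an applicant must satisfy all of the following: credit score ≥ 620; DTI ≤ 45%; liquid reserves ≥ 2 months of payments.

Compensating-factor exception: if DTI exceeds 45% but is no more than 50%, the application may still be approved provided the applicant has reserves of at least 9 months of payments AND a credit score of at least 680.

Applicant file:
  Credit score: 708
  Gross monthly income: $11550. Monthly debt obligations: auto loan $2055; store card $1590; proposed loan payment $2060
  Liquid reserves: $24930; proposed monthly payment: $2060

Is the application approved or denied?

Credit score 708 ≥ 620 (meets base)
Total debts = (2,055 + 1,590 + 2,060) = 5,705. DTI: 5,705 ÷ 11,550 = 49.4%, over the 45% base limit.
Reserves: 24,930 ÷ 2,060 = 12.1 months (meets 2-month minimum)
DTI 49.4% is within the 45%–50% exception band; checking compensating factors.
Override check — reserves: 12.1 mo (ok); score: 708 (ok).
Both compensating conditions met → exception applies.

Approved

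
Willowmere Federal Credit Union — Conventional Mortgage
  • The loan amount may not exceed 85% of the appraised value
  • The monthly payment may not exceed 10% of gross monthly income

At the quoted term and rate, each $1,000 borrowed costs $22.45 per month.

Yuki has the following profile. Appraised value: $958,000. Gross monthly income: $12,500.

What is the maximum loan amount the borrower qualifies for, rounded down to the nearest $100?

$55,600

Payment cap: 10% × $12,500 = $1,250/month.
At $22.45 per $1,000, that supports 1,250/22.45 × 1,000 ≈ $55,679 → $55,600.
LTV cap: 85% × $958,000 = $814,300 → $814,300.
Binding constraint: payment-to-income.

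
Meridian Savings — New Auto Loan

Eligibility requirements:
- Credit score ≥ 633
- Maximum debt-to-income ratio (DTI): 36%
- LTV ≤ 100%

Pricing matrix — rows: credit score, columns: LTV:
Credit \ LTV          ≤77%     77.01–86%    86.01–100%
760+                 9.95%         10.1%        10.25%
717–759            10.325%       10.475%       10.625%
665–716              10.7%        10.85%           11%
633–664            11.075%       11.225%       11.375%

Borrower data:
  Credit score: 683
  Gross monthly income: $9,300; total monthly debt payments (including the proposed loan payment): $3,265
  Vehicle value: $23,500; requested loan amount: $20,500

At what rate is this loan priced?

Credit score 683 ≥ 633; DTI: 3,265 ÷ 9,300 = 35.1%, within the 36% cap
LTV: 20,500 ÷ 23,500 = 87.2%, within 100% cap
Credit 683 → row 665–716; LTV 87.2% → column 86.01–100%. Grid cell → 11%.

11%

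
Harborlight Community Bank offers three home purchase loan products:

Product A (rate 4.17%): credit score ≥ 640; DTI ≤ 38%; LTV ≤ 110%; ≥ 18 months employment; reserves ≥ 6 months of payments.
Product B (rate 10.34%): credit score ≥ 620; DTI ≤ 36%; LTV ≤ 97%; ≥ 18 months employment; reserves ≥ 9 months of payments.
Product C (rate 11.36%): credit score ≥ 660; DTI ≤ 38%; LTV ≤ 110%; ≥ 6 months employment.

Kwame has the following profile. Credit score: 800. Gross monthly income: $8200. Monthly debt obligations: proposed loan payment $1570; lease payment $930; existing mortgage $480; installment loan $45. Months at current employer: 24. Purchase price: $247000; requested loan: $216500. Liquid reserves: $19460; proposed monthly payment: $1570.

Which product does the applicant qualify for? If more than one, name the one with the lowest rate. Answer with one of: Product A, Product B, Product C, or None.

Total debts = (1,570 + 930 + 480 + 45) = 3,025; DTI = 3,025/8,200 = 36.9%.
LTV = 216,500/247,000 = 87.7%.
Reserves = 19,460/1,570 = 12.4 months.
Product A: score 800 ≥ 640; DTI 36.9% ≤ 38%; LTV 87.7% ≤ 110%; employment 24 ≥ 18 mo; reserves 12.4 ≥ 6 mo → qualifies.
Product B: score 800 ≥ 620; DTI 36.9% > 36%; LTV 87.7% ≤ 97%; employment 24 ≥ 18 mo; reserves 12.4 ≥ 9 mo → does not qualify.
Product C: score 800 ≥ 660; DTI 36.9% ≤ 38%; LTV 87.7% ≤ 110%; employment 24 ≥ 6 mo → qualifies.
Qualifying: Product A, Product C. Lowest rate is 4.17% → Product A.

Product A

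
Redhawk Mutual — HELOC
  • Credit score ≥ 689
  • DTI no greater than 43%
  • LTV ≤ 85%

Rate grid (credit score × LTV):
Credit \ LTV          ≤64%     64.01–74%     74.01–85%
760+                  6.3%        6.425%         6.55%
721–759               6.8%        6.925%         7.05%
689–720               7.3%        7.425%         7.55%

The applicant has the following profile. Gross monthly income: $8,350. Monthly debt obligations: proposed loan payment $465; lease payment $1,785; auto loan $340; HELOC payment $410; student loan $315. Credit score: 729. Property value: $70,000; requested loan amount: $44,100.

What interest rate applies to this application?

6.8%

Credit score 729 ≥ 689; Total monthly debts = (465 + 1,785 + 340 + 410 + 315) = 3,315. Debt-to-income = 3,315/8,350 = 39.7% — meets 43% limit
LTV = 44,100/70,000 = 63% ≤ 85%
Credit 729 → row 721–759; LTV 63% → column ≤64%. Grid cell → 6.8%.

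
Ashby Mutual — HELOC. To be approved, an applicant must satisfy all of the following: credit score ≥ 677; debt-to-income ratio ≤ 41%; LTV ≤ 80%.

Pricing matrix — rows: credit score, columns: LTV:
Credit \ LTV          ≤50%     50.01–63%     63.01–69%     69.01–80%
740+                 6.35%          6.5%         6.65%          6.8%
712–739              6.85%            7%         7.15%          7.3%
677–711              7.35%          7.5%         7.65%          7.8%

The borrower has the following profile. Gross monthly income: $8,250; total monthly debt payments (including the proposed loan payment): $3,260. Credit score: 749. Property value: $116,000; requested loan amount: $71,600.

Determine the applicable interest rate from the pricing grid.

Credit score 749 ≥ 677; DTI = 3,260/8,250 = 39.5% ≤ 41%
Loan-to-value = 71,600/116,000 = 61.7% — pass (80% max)
Credit 749 → row 740+; LTV 61.7% → column 50.01–63%. Grid cell → 6.5%.

6.5%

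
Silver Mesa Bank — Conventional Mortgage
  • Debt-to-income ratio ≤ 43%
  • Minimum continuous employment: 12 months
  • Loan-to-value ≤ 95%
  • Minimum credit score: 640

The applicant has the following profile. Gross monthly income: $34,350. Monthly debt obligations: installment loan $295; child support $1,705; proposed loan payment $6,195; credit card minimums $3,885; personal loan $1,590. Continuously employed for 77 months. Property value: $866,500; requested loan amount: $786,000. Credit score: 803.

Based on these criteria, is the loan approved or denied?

Approved

Total monthly debts = (295 + 1,705 + 6,195 + 3,885 + 1,590) = 13,670. DTI = 13,670/34,350 = 39.8% ≤ 43%
Employment 77 ≥ 12 months
Loan-to-value = 786,000/866,500 = 90.7% — pass (95% max)
Credit score 803 ≥ 640 (meets)
All criteria satisfied.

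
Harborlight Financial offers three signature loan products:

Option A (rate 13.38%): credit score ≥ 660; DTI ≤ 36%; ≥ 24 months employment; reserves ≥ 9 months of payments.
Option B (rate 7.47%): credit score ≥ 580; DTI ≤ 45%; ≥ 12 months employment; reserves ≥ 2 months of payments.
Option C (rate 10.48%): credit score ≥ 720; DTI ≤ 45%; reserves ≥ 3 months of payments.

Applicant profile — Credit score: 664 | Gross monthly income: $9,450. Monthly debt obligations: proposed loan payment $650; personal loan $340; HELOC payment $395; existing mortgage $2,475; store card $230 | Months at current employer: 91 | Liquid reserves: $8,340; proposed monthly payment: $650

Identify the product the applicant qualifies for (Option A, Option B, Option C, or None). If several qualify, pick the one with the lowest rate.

Total debts = (650 + 340 + 395 + 2,475 + 230) = 4,090; DTI = 4,090/9,450 = 43.3%.
Reserves = 8,340/650 = 12.8 months.
Option A: score 664 ≥ 660; DTI 43.3% > 36%; employment 91 ≥ 24 mo; reserves 12.8 ≥ 9 mo → does not qualify.
Option B: score 664 ≥ 580; DTI 43.3% ≤ 45%; employment 91 ≥ 12 mo; reserves 12.8 ≥ 2 mo → qualifies.
Option C: score 664 < 720; DTI 43.3% ≤ 45%; reserves 12.8 ≥ 3 mo → does not qualify.

Option B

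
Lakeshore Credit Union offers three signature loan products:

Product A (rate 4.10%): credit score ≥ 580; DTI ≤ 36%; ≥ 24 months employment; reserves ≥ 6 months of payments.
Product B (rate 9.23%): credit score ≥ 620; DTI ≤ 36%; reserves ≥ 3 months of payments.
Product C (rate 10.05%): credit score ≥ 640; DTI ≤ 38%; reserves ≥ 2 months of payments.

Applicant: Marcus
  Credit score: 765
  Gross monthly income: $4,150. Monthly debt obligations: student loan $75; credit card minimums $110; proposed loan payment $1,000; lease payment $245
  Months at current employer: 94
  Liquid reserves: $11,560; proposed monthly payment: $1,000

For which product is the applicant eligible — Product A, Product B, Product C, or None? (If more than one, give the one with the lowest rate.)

Product A

Total debts = (75 + 110 + 1,000 + 245) = 1,430; DTI = 1,430/4,150 = 34.5%.
Reserves = 11,560/1,000 = 11.6 months.
Product A: score 765 ≥ 580; DTI 34.5% ≤ 36%; employment 94 ≥ 24 mo; reserves 11.6 ≥ 6 mo → qualifies.
Product B: score 765 ≥ 620; DTI 34.5% ≤ 36%; reserves 11.6 ≥ 3 mo → qualifies.
Product C: score 765 ≥ 640; DTI 34.5% ≤ 38%; reserves 11.6 ≥ 2 mo → qualifies.
Qualifying: Product A, Product B, Product C. Lowest rate is 4.10% → Product A.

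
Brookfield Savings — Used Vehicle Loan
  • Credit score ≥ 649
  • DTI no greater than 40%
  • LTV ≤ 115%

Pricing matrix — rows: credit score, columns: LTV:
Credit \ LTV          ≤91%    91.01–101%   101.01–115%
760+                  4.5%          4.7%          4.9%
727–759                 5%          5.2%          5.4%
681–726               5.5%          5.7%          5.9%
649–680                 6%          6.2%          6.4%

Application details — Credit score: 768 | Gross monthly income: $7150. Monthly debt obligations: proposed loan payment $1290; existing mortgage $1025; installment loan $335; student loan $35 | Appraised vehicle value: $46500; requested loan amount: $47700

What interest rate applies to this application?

4.9%

Credit score 768 ≥ 649; Total monthly debts = (1,290 + 1,025 + 335 + 35) = 2,685. DTI: 2,685 ÷ 7,150 = 37.6%, within the 40% cap
LTV: 47,700 ÷ 46,500 = 102.6%, within 115% cap
Score 768 is in the 760+ band; LTV 102.6% is in the 101.01–115% band → 4.9%.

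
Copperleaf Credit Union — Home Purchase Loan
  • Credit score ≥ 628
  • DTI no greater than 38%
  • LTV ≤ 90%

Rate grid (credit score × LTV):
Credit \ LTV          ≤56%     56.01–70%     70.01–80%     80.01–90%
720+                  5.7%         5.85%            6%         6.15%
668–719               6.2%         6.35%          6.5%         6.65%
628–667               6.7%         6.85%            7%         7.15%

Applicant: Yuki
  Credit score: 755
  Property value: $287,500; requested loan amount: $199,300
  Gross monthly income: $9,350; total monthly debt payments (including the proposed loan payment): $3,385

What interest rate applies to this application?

5.85%

Credit score 755 ≥ 628; DTI: 3,385 ÷ 9,350 = 36.2%, within the 38% cap
Loan-to-value = 199,300/287,500 = 69.3% — pass (90% max)
Row: 755 falls in 720+. Column: 69.3% falls in 56.01–70%. Rate = 5.85%.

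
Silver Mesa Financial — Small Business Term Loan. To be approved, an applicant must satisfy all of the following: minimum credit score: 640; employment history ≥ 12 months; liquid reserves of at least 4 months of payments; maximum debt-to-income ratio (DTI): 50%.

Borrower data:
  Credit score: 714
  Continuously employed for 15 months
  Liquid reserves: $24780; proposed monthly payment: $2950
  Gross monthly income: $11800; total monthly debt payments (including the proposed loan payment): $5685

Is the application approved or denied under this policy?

Approved

Credit score 714 ≥ 640 (meets)
Employment 15 ≥ 12 months
Reserves = 24,780/2,950 = 8.4 months ≥ 4
Debt-to-income = 5,685/11,800 = 48.2% — meets 50% limit
All criteria satisfied.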